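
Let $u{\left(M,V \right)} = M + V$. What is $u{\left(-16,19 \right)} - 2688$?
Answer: $-2685$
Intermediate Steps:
$u{\left(-16,19 \right)} - 2688 = \left(-16 + 19\right) - 2688 = 3 - 2688 = -2685$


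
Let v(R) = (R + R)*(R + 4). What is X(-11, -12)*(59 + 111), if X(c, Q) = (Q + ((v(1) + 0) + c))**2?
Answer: 28730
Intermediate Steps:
v(R) = 2*R*(4 + R) (v(R) = (2*R)*(4 + R) = 2*R*(4 + R))
X(c, Q) = (10 + Q + c)**2 (X(c, Q) = (Q + ((2*1*(4 + 1) + 0) + c))**2 = (Q + ((2*1*5 + 0) + c))**2 = (Q + ((10 + 0) + c))**2 = (Q + (10 + c))**2 = (10 + Q + c)**2)
X(-11, -12)*(59 + 111) = (10 - 12 - 11)**2*(59 + 111) = (-13)**2*170 = 169*170 = 28730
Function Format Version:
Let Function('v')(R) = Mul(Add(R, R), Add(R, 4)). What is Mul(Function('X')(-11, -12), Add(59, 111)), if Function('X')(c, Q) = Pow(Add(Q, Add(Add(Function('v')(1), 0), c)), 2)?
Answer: 28730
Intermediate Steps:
Function('v')(R) = Mul(2, R, Add(4, R)) (Function('v')(R) = Mul(Mul(2, R), Add(4, R)) = Mul(2, R, Add(4, R)))
Function('X')(c, Q) = Pow(Add(10, Q, c), 2) (Function('X')(c, Q) = Pow(Add(Q, Add(Add(Mul(2, 1, Add(4, 1)), 0), c)), 2) = Pow(Add(Q, Add(Add(Mul(2, 1, 5), 0), c)), 2) = Pow(Add(Q, Add(Add(10, 0), c)), 2) = Pow(Add(Q, Add(10, c)), 2) = Pow(Add(10, Q, c), 2))
Mul(Function('X')(-11, -12), Add(59, 111)) = Mul(Pow(Add(10, -12, -11), 2), Add(59, 111)) = Mul(Pow(-13, 2), 170) = Mul(169, 170) = 28730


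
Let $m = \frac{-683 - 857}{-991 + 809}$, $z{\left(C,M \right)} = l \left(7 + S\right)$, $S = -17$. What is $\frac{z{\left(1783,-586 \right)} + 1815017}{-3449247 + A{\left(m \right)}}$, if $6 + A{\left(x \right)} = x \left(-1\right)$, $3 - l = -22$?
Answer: $- \frac{23591971}{44840399} \approx -0.52613$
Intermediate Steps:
$l = 25$ ($l = 3 - -22 = 3 + 22 = 25$)
$z{\left(C,M \right)} = -250$ ($z{\left(C,M \right)} = 25 \left(7 - 17\right) = 25 \left(-10\right) = -250$)
$m = \frac{110}{13}$ ($m = - \frac{1540}{-182} = \left(-1540\right) \left(- \frac{1}{182}\right) = \frac{110}{13} \approx 8.4615$)
$A{\left(x \right)} = -6 - x$ ($A{\left(x \right)} = -6 + x \left(-1\right) = -6 - x$)
$\frac{z{\left(1783,-586 \right)} + 1815017}{-3449247 + A{\left(m \right)}} = \frac{-250 + 1815017}{-3449247 - \frac{188}{13}} = \frac{1814767}{-3449247 - \frac{188}{13}} = \frac{1814767}{- \frac{44840399}{13}} = 1814767 \left(- \frac{13}{44840399}\right) = - \frac{23591971}{44840399}$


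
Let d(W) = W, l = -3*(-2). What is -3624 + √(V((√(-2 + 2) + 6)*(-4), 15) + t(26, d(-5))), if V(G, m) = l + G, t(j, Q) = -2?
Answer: -3624 + 2*I*√5 ≈ -3624.0 + 4.4721*I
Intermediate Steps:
l = 6
V(G, m) = 6 + G
-3624 + √(V((√(-2 + 2) + 6)*(-4), 15) + t(26, d(-5))) = -3624 + √((6 + (√(-2 + 2) + 6)*(-4)) - 2) = -3624 + √((6 + (√0 + 6)*(-4)) - 2) = -3624 + √((6 + (0 + 6)*(-4)) - 2) = -3624 + √((6 + 6*(-4)) - 2) = -3624 + √((6 - 24) - 2) = -3624 + √(-18 - 2) = -3624 + √(-20) = -3624 + 2*I*√5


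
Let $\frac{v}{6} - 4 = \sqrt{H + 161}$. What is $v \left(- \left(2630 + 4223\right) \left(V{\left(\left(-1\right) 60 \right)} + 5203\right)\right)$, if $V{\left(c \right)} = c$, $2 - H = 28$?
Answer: $-845879496 - 634409622 \sqrt{15} \approx -3.3029 \cdot 10^{9}$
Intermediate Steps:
$H = -26$ ($H = 2 - 28 = -26$)
$v = 24 + 18 \sqrt{15}$ ($v = 24 + 6 \sqrt{-26 + 161} = 24 + 6 \sqrt{135} = 24 + 6 \cdot 3 \sqrt{15} = 24 + 18 \sqrt{15} \approx 93.714$)
$v \left(- \left(2630 + 4223\right) \left(V{\left(\left(-1\right) 60 \right)} + 5203\right)\right) = \left(24 + 18 \sqrt{15}\right) \left(- \left(2630 + 4223\right) \left(\left(-1\right) 60 + 5203\right)\right) = \left(24 + 18 \sqrt{15}\right) \left(- 6853 \left(-60 + 5203\right)\right) = \left(24 + 18 \sqrt{15}\right) \left(- 6853 \cdot 5143\right) = \left(24 + 18 \sqrt{15}\right) \left(\left(-1\right) 35244979\right) = \left(24 + 18 \sqrt{15}\right) \left(-35244979\right) = -845879496 - 634409622 \sqrt{15}$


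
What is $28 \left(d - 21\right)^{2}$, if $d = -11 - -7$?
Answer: $17500$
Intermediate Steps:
$d = -4$ ($d = -11 + 7 = -4$)
$28 \left(d - 21\right)^{2} = 28 \left(-4 - 21\right)^{2} = 28 \left(-25\right)^{2} = 28 \cdot 625 = 17500$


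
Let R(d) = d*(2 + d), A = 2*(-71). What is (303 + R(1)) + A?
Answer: 164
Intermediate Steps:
A = -142
(303 + R(1)) + A = (303 + 1*(2 + 1)) - 142 = (303 + 1*3) - 142 = (303 + 3) - 142 = 306 - 142 = 164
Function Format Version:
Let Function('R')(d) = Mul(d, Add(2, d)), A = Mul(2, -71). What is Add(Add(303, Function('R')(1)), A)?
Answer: 164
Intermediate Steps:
A = -142
Add(Add(303, Function('R')(1)), A) = Add(Add(303, Mul(1, Add(2, 1))), -142) = Add(Add(303, Mul(1, 3)), -142) = Add(Add(303, 3), -142) = Add(306, -142) = 164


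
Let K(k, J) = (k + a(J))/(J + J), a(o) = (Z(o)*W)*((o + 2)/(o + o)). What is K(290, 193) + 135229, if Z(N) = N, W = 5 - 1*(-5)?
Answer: 52199659/386 ≈ 1.3523e+5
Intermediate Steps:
W = 10 (W = 5 + 5 = 10)
a(o) = 10 + 5*o (a(o) = (o*10)*((o + 2)/(o + o)) = (10*o)*((2 + o)/((2*o))) = (10*o)*((2 + o)*(1/(2*o))) = (10*o)*((2 + o)/(2*o)) = 10 + 5*o)
K(k, J) = (10 + k + 5*J)/(2*J) (K(k, J) = (k + (10 + 5*J))/(J + J) = (10 + k + 5*J)/((2*J)) = (10 + k + 5*J)*(1/(2*J)) = (10 + k + 5*J)/(2*J))
K(290, 193) + 135229 = (½)*(10 + 290 + 5*193)/193 + 135229 = (½)*(1/193)*(10 + 290 + 965) + 135229 = (½)*(1/193)*1265 + 135229 = 1265/386 + 135229 = 52199659/386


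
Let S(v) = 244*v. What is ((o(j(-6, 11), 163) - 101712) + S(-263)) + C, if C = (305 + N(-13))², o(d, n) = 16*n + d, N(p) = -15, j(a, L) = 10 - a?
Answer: -79160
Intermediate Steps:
o(d, n) = d + 16*n
C = 84100 (C = (305 - 15)² = 290² = 84100)
((o(j(-6, 11), 163) - 101712) + S(-263)) + C = ((((10 - 1*(-6)) + 16*163) - 101712) + 244*(-263)) + 84100 = ((((10 + 6) + 2608) - 101712) - 64172) + 84100 = (((16 + 2608) - 101712) - 64172) + 84100 = ((2624 - 101712) - 64172) + 84100 = (-99088 - 64172) + 84100 = -163260 + 84100 = -79160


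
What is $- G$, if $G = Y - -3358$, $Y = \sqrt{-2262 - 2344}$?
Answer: $-3358 - 7 i \sqrt{94} \approx -3358.0 - 67.868 i$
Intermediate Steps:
$Y = 7 i \sqrt{94}$ ($Y = \sqrt{-4606} = 7 i \sqrt{94} \approx 67.868 i$)
$G = 3358 + 7 i \sqrt{94}$ ($G = 7 i \sqrt{94} - -3358 = 7 i \sqrt{94} + 3358 = 3358 + 7 i \sqrt{94} \approx 3358.0 + 67.868 i$)
$- G = - (3358 + 7 i \sqrt{94}) = -3358 - 7 i \sqrt{94}$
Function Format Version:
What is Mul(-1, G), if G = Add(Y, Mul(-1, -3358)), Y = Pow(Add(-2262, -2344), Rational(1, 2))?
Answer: Add(-3358, Mul(-7, I, Pow(94, Rational(1, 2)))) ≈ Add(-3358.0, Mul(-67.868, I))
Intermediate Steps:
Y = Mul(7, I, Pow(94, Rational(1, 2))) (Y = Pow(-4606, Rational(1, 2)) = Mul(7, I, Pow(94, Rational(1, 2))) ≈ Mul(67.868, I))
G = Add(3358, Mul(7, I, Pow(94, Rational(1, 2)))) (G = Add(Mul(7, I, Pow(94, Rational(1, 2))), Mul(-1, -3358)) = Add(Mul(7, I, Pow(94, Rational(1, 2))), 3358) = Add(3358, Mul(7, I, Pow(94, Rational(1, 2)))) ≈ Add(3358.0, Mul(67.868, I)))
Mul(-1, G) = Mul(-1, Add(3358, Mul(7, I, Pow(94, Rational(1, 2))))) = Add(-3358, Mul(-7, I, Pow(94, Rational(1, 2))))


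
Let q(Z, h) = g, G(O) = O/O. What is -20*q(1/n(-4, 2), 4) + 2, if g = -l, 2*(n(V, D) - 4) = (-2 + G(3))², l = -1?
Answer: -18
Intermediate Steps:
G(O) = 1
n(V, D) = 9/2 (n(V, D) = 4 + (-2 + 1)²/2 = 4 + (½)*(-1)² = 4 + (½)*1 = 4 + ½ = 9/2)
g = 1 (g = -1*(-1) = 1)
q(Z, h) = 1
-20*q(1/n(-4, 2), 4) + 2 = -20*1 + 2 = -20 + 2 = -18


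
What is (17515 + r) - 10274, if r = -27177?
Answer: -19936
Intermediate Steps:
(17515 + r) - 10274 = (17515 - 27177) - 10274 = -9662 - 10274 = -19936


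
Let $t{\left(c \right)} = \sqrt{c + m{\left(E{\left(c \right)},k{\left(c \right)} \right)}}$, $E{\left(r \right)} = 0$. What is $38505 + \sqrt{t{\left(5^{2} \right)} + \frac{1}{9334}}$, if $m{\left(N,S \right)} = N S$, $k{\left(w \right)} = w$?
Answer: $38505 + \frac{\sqrt{435627114}}{9334} \approx 38507.0$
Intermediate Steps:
$t{\left(c \right)} = \sqrt{c}$ ($t{\left(c \right)} = \sqrt{c + 0 c} = \sqrt{c + 0} = \sqrt{c}$)
$38505 + \sqrt{t{\left(5^{2} \right)} + \frac{1}{9334}} = 38505 + \sqrt{\sqrt{5^{2}} + \frac{1}{9334}} = 38505 + \sqrt{\sqrt{25} + \frac{1}{9334}} = 38505 + \sqrt{5 + \frac{1}{9334}} = 38505 + \sqrt{\frac{46671}{9334}} = 38505 + \frac{\sqrt{435627114}}{9334}$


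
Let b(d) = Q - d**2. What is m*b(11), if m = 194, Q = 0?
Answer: -23474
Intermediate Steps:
b(d) = -d**2 (b(d) = 0 - d**2 = -d**2)
m*b(11) = 194*(-1*11**2) = 194*(-1*121) = 194*(-121) = -23474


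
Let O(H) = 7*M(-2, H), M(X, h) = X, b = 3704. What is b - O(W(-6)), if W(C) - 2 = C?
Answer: 3718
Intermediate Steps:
W(C) = 2 + C
O(H) = -14 (O(H) = 7*(-2) = -14)
b - O(W(-6)) = 3704 - 1*(-14) = 3704 + 14 = 3718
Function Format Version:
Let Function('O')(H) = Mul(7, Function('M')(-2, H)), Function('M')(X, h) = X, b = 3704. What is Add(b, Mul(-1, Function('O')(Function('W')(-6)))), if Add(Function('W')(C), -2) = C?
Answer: 3718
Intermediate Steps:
Function('W')(C) = Add(2, C)
Function('O')(H) = -14 (Function('O')(H) = Mul(7, -2) = -14)
Add(b, Mul(-1, Function('O')(Function('W')(-6)))) = Add(3704, Mul(-1, -14)) = Add(3704, 14) = 3718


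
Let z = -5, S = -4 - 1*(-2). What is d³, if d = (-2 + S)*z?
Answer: 8000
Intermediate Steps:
S = -2 (S = -4 + 2 = -2)
d = 20 (d = (-2 - 2)*(-5) = -4*(-5) = 20)
d³ = 20³ = 8000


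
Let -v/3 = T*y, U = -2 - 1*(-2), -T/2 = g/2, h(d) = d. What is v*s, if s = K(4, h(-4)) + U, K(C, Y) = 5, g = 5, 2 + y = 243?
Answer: 18075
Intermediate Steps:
y = 241 (y = -2 + 243 = 241)
T = -5 (T = -10/2 = -2*5/2 = -5)
U = 0 (U = -2 + 2 = 0)
s = 5 (s = 5 + 0 = 5)
v = 3615 (v = -(-15)*241 = -3*(-1205) = 3615)
v*s = 3615*5 = 18075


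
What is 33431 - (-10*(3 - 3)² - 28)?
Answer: 33459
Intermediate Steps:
33431 - (-10*(3 - 3)² - 28) = 33431 - (-10*0² - 28) = 33431 - (-10*0 - 28) = 33431 - (0 - 28) = 33431 - 1*(-28) = 33431 + 28 = 33459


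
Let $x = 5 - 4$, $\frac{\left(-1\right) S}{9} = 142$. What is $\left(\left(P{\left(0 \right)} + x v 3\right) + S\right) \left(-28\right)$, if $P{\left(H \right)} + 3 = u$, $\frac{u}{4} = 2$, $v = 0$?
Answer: $35644$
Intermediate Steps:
$S = -1278$ ($S = \left(-9\right) 142 = -1278$)
$u = 8$ ($u = 4 \cdot 2 = 8$)
$x = 1$
$P{\left(H \right)} = 5$ ($P{\left(H \right)} = -3 + 8 = 5$)
$\left(\left(P{\left(0 \right)} + x v 3\right) + S\right) \left(-28\right) = \left(\left(5 + 1 \cdot 0 \cdot 3\right) - 1278\right) \left(-28\right) = \left(\left(5 + 1 \cdot 0\right) - 1278\right) \left(-28\right) = \left(\left(5 + 0\right) - 1278\right) \left(-28\right) = \left(5 - 1278\right) \left(-28\right) = \left(-1273\right) \left(-28\right) = 35644$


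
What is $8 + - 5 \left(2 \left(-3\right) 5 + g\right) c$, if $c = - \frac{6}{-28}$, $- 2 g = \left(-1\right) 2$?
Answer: $\frac{547}{14} \approx 39.071$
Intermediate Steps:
$g = 1$ ($g = - \frac{\left(-1\right) 2}{2} = \left(- \frac{1}{2}\right) \left(-2\right) = 1$)
$c = \frac{3}{14}$ ($c = \left(-6\right) \left(- \frac{1}{28}\right) = \frac{3}{14} \approx 0.21429$)
$8 + - 5 \left(2 \left(-3\right) 5 + g\right) c = 8 + - 5 \left(2 \left(-3\right) 5 + 1\right) \frac{3}{14} = 8 + - 5 \left(\left(-6\right) 5 + 1\right) \frac{3}{14} = 8 + - 5 \left(-30 + 1\right) \frac{3}{14} = 8 + \left(-5\right) \left(-29\right) \frac{3}{14} = 8 + 145 \cdot \frac{3}{14} = 8 + \frac{435}{14} = \frac{547}{14}$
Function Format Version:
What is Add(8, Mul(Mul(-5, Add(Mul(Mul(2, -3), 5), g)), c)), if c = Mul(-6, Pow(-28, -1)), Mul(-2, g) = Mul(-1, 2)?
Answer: Rational(547, 14) ≈ 39.071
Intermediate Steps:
g = 1 (g = Mul(Rational(-1, 2), Mul(-1, 2)) = Mul(Rational(-1, 2), -2) = 1)
c = Rational(3, 14) (c = Mul(-6, Rational(-1, 28)) = Rational(3, 14) ≈ 0.21429)
Add(8, Mul(Mul(-5, Add(Mul(Mul(2, -3), 5), g)), c)) = Add(8, Mul(Mul(-5, Add(Mul(Mul(2, -3), 5), 1)), Rational(3, 14))) = Add(8, Mul(Mul(-5, Add(Mul(-6, 5), 1)), Rational(3, 14))) = Add(8, Mul(Mul(-5, Add(-30, 1)), Rational(3, 14))) = Add(8, Mul(Mul(-5, -29), Rational(3, 14))) = Add(8, Mul(145, Rational(3, 14))) = Add(8, Rational(435, 14)) = Rational(547, 14)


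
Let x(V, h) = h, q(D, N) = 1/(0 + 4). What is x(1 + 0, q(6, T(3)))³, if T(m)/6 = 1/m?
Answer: 1/64 ≈ 0.015625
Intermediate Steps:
T(m) = 6/m (T(m) = 6*(1/m) = 6/m)
q(D, N) = ¼ (q(D, N) = 1/4 = ¼)
x(1 + 0, q(6, T(3)))³ = (¼)³ = 1/64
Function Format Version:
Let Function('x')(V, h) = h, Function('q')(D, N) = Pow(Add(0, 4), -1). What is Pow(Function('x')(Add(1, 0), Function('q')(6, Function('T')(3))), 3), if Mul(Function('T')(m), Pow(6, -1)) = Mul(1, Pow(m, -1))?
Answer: Rational(1, 64) ≈ 0.015625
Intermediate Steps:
Function('T')(m) = Mul(6, Pow(m, -1)) (Function('T')(m) = Mul(6, Mul(1, Pow(m, -1))) = Mul(6, Pow(m, -1)))
Function('q')(D, N) = Rational(1, 4) (Function('q')(D, N) = Pow(4, -1) = Rational(1, 4))
Pow(Function('x')(Add(1, 0), Function('q')(6, Function('T')(3))), 3) = Pow(Rational(1, 4), 3) = Rational(1, 64)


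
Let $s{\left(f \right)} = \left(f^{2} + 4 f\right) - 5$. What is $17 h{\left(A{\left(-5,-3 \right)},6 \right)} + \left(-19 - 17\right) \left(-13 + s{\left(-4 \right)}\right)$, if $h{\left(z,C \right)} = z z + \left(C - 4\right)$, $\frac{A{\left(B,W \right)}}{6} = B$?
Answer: $15982$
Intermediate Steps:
$A{\left(B,W \right)} = 6 B$
$s{\left(f \right)} = -5 + f^{2} + 4 f$
$h{\left(z,C \right)} = -4 + C + z^{2}$ ($h{\left(z,C \right)} = z^{2} + \left(-4 + C\right) = -4 + C + z^{2}$)
$17 h{\left(A{\left(-5,-3 \right)},6 \right)} + \left(-19 - 17\right) \left(-13 + s{\left(-4 \right)}\right) = 17 \left(-4 + 6 + \left(6 \left(-5\right)\right)^{2}\right) + \left(-19 - 17\right) \left(-13 + \left(-5 + \left(-4\right)^{2} + 4 \left(-4\right)\right)\right) = 17 \left(-4 + 6 + \left(-30\right)^{2}\right) - 36 \left(-13 - 5\right) = 17 \left(-4 + 6 + 900\right) - 36 \left(-13 - 5\right) = 17 \cdot 902 - -648 = 15334 + 648 = 15982$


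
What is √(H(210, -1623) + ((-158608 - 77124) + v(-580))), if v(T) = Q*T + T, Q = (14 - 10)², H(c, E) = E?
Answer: I*√247215 ≈ 497.21*I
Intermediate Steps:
Q = 16 (Q = 4² = 16)
v(T) = 17*T (v(T) = 16*T + T = 17*T)
√(H(210, -1623) + ((-158608 - 77124) + v(-580))) = √(-1623 + ((-158608 - 77124) + 17*(-580))) = √(-1623 + (-235732 - 9860)) = √(-1623 - 245592) = √(-247215) = I*√247215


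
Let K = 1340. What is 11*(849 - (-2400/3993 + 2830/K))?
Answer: 151153073/16214 ≈ 9322.4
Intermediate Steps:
11*(849 - (-2400/3993 + 2830/K)) = 11*(849 - (-2400/3993 + 2830/1340)) = 11*(849 - (-2400*1/3993 + 2830*(1/1340))) = 11*(849 - (-800/1331 + 283/134)) = 11*(849 - 1*269473/178354) = 11*(849 - 269473/178354) = 11*(151153073/178354) = 151153073/16214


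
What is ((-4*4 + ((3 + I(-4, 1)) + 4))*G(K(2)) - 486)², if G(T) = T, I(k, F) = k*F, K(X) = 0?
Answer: 236196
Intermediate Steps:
I(k, F) = F*k
((-4*4 + ((3 + I(-4, 1)) + 4))*G(K(2)) - 486)² = ((-4*4 + ((3 + 1*(-4)) + 4))*0 - 486)² = ((-16 + ((3 - 4) + 4))*0 - 486)² = ((-16 + (-1 + 4))*0 - 486)² = ((-16 + 3)*0 - 486)² = (-13*0 - 486)² = (0 - 486)² = (-486)² = 236196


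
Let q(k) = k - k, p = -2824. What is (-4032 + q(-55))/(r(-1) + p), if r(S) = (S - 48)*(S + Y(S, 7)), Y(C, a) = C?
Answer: 2016/1363 ≈ 1.4791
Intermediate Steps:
q(k) = 0
r(S) = 2*S*(-48 + S) (r(S) = (S - 48)*(S + S) = (-48 + S)*(2*S) = 2*S*(-48 + S))
(-4032 + q(-55))/(r(-1) + p) = (-4032 + 0)/(2*(-1)*(-48 - 1) - 2824) = -4032/(2*(-1)*(-49) - 2824) = -4032/(98 - 2824) = -4032/(-2726) = -4032*(-1/2726) = 2016/1363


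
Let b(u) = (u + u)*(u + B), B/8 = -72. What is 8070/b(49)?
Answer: -4035/25823 ≈ -0.15626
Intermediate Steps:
B = -576 (B = 8*(-72) = -576)
b(u) = 2*u*(-576 + u) (b(u) = (u + u)*(u - 576) = (2*u)*(-576 + u) = 2*u*(-576 + u))
8070/b(49) = 8070/((2*49*(-576 + 49))) = 8070/((2*49*(-527))) = 8070/(-51646) = 8070*(-1/51646) = -4035/25823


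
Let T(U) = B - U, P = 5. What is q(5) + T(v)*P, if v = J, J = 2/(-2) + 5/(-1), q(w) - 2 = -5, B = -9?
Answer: -18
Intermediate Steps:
q(w) = -3 (q(w) = 2 - 5 = -3)
J = -6 (J = 2*(-½) + 5*(-1) = -1 - 5 = -6)
v = -6
T(U) = -9 - U
q(5) + T(v)*P = -3 + (-9 - 1*(-6))*5 = -3 + (-9 + 6)*5 = -3 - 3*5 = -3 - 15 = -18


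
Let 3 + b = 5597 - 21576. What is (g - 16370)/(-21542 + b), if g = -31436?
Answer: 451/354 ≈ 1.2740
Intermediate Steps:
b = -15982 (b = -3 + (5597 - 21576) = -3 - 15979 = -15982)
(g - 16370)/(-21542 + b) = (-31436 - 16370)/(-21542 - 15982) = -47806/(-37524) = -47806*(-1/37524) = 451/354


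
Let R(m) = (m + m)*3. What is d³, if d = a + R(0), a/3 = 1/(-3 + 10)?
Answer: 27/343 ≈ 0.078717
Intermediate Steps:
R(m) = 6*m (R(m) = (2*m)*3 = 6*m)
a = 3/7 (a = 3/(-3 + 10) = 3/7 ≈ 0.42857)
d = 3/7 (d = 3/7 + 6*0 = 3/7 + 0 = 3/7 ≈ 0.42857)
d³ = (3/7)³ = 27/343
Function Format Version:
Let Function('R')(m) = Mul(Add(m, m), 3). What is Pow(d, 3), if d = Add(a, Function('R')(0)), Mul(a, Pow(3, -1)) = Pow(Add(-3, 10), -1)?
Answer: Rational(27, 343) ≈ 0.078717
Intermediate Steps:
Function('R')(m) = Mul(6, m) (Function('R')(m) = Mul(Mul(2, m), 3) = Mul(6, m))
a = Rational(3, 7) (a = Mul(3, Pow(Add(-3, 10), -1)) = Mul(3, Pow(7, -1)) = Mul(3, Rational(1, 7)) = Rational(3, 7) ≈ 0.42857)
d = Rational(3, 7) (d = Add(Rational(3, 7), Mul(6, 0)) = Add(Rational(3, 7), 0) = Rational(3, 7) ≈ 0.42857)
Pow(d, 3) = Pow(Rational(3, 7), 3) = Rational(27, 343)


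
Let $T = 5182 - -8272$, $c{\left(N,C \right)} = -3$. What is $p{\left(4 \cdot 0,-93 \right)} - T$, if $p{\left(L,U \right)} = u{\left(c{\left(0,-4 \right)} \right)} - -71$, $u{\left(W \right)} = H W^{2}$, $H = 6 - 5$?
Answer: $-13374$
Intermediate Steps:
$H = 1$ ($H = 6 - 5 = 1$)
$u{\left(W \right)} = W^{2}$ ($u{\left(W \right)} = 1 W^{2} = W^{2}$)
$T = 13454$ ($T = 5182 + 8272 = 13454$)
$p{\left(L,U \right)} = 80$ ($p{\left(L,U \right)} = \left(-3\right)^{2} - -71 = 9 + 71 = 80$)
$p{\left(4 \cdot 0,-93 \right)} - T = 80 - 13454 = -13374$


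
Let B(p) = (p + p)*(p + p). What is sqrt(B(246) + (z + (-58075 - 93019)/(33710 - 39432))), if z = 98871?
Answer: sqrt(2790878555102)/2861 ≈ 583.92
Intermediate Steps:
B(p) = 4*p**2 (B(p) = (2*p)*(2*p) = 4*p**2)
sqrt(B(246) + (z + (-58075 - 93019)/(33710 - 39432))) = sqrt(4*246**2 + (98871 + (-58075 - 93019)/(33710 - 39432))) = sqrt(4*60516 + (98871 - 151094/(-5722))) = sqrt(242064 + (98871 - 151094*(-1/5722))) = sqrt(242064 + (98871 + 75547/2861)) = sqrt(242064 + 282945478/2861) = sqrt(975490582/2861) = sqrt(2790878555102)/2861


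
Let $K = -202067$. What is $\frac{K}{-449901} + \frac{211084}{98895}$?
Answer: $\frac{2016672257}{780578235} \approx 2.5836$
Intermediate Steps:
$\frac{K}{-449901} + \frac{211084}{98895} = - \frac{202067}{-449901} + \frac{211084}{98895} = \left(-202067\right) \left(- \frac{1}{449901}\right) + 211084 \cdot \frac{1}{98895} = \frac{202067}{449901} + \frac{211084}{98895} = \frac{2016672257}{780578235}$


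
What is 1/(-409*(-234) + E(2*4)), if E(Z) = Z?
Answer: 1/95714 ≈ 1.0448e-5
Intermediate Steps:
1/(-409*(-234) + E(2*4)) = 1/(-409*(-234) + 2*4) = 1/(95706 + 8) = 1/95714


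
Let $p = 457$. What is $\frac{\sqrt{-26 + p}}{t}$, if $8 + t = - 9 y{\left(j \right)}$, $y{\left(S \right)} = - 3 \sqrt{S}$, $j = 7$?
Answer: $\frac{8 \sqrt{431}}{5039} + \frac{27 \sqrt{3017}}{5039} \approx 0.32727$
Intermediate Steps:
$t = -8 + 27 \sqrt{7}$ ($t = -8 - 9 \left(- 3 \sqrt{7}\right) = -8 + 27 \sqrt{7} \approx 63.435$)
$\frac{\sqrt{-26 + p}}{t} = \frac{\sqrt{-26 + 457}}{-8 + 27 \sqrt{7}} = \frac{\sqrt{431}}{-8 + 27 \sqrt{7}}$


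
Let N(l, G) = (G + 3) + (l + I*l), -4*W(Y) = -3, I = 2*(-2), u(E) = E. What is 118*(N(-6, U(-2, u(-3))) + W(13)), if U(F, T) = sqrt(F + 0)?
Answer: 5133/2 + 118*I*sqrt(2) ≈ 2566.5 + 166.88*I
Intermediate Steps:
I = -4
W(Y) = 3/4 (W(Y) = -1/4*(-3) = 3/4)
U(F, T) = sqrt(F)
N(l, G) = 3 + G - 3*l (N(l, G) = (G + 3) + (l - 4*l) = (3 + G) - 3*l = 3 + G - 3*l)
118*(N(-6, U(-2, u(-3))) + W(13)) = 118*((3 + sqrt(-2) - 3*(-6)) + 3/4) = 118*((3 + I*sqrt(2) + 18) + 3/4) = 118*((21 + I*sqrt(2)) + 3/4) = 118*(87/4 + I*sqrt(2)) = 5133/2 + 118*I*sqrt(2)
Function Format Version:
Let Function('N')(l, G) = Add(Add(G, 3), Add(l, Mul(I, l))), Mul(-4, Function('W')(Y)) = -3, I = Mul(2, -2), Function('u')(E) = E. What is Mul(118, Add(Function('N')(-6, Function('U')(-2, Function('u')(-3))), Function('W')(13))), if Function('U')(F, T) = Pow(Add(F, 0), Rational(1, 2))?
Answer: Add(Rational(5133, 2), Mul(118, I, Pow(2, Rational(1, 2)))) ≈ Add(2566.5, Mul(166.88, I))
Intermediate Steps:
I = -4
Function('W')(Y) = Rational(3, 4) (Function('W')(Y) = Mul(Rational(-1, 4), -3) = Rational(3, 4))
Function('U')(F, T) = Pow(F, Rational(1, 2))
Function('N')(l, G) = Add(3, G, Mul(-3, l)) (Function('N')(l, G) = Add(Add(G, 3), Add(l, Mul(-4, l))) = Add(Add(3, G), Mul(-3, l)) = Add(3, G, Mul(-3, l)))
Mul(118, Add(Function('N')(-6, Function('U')(-2, Function('u')(-3))), Function('W')(13))) = Mul(118, Add(Add(3, Pow(-2, Rational(1, 2)), Mul(-3, -6)), Rational(3, 4))) = Mul(118, Add(Add(3, Mul(I, Pow(2, Rational(1, 2))), 18), Rational(3, 4))) = Mul(118, Add(Add(21, Mul(I, Pow(2, Rational(1, 2)))), Rational(3, 4))) = Mul(118, Add(Rational(87, 4), Mul(I, Pow(2, Rational(1, 2))))) = Add(Rational(5133, 2), Mul(118, I, Pow(2, Rational(1, 2))))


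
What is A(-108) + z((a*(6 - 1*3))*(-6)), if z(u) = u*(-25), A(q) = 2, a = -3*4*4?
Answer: -21598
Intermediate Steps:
a = -48 (a = -12*4 = -48)
z(u) = -25*u
A(-108) + z((a*(6 - 1*3))*(-6)) = 2 - 25*(-48*(6 - 1*3))*(-6) = 2 - 25*(-48*(6 - 3))*(-6) = 2 - 25*(-48*3)*(-6) = 2 - (-3600)*(-6) = 2 - 25*864 = 2 - 21600 = -21598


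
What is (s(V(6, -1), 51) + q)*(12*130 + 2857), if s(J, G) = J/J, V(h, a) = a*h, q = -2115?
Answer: -9337538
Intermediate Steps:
s(J, G) = 1
(s(V(6, -1), 51) + q)*(12*130 + 2857) = (1 - 2115)*(12*130 + 2857) = -2114*(1560 + 2857) = -2114*4417 = -9337538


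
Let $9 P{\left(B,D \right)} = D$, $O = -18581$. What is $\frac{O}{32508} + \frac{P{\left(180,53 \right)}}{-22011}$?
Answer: $- \frac{45464203}{79503732} \approx -0.57185$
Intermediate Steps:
$P{\left(B,D \right)} = \frac{D}{9}$
$\frac{O}{32508} + \frac{P{\left(180,53 \right)}}{-22011} = - \frac{18581}{32508} + \frac{\frac{1}{9} \cdot 53}{-22011} = \left(-18581\right) \frac{1}{32508} + \frac{53}{9} \left(- \frac{1}{22011}\right) = - \frac{18581}{32508} - \frac{53}{198099} = - \frac{45464203}{79503732}$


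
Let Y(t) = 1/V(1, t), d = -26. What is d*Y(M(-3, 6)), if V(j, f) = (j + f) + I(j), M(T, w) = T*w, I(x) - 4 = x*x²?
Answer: 13/6 ≈ 2.1667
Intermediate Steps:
I(x) = 4 + x³ (I(x) = 4 + x*x² = 4 + x³)
V(j, f) = 4 + f + j + j³ (V(j, f) = (j + f) + (4 + j³) = (f + j) + (4 + j³) = 4 + f + j + j³)
Y(t) = 1/(6 + t) (Y(t) = 1/(4 + t + 1 + 1³) = 1/(4 + t + 1 + 1) = 1/(6 + t))
d*Y(M(-3, 6)) = -26/(6 - 3*6) = -26/(6 - 18) = -26/(-12) = -26*(-1/12) = 13/6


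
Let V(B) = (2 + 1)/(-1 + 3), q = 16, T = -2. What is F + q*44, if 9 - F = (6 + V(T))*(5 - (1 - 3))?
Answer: 1321/2 ≈ 660.50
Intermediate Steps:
V(B) = 3/2
F = -87/2 (F = 9 - (6 + 3/2)*(5 - (1 - 3)) = 9 - 15*(5 - 1*(-2))/2 = 9 - 15*(5 + 2)/2 = 9 - 15*7/2 = 9 - 1*105/2 = 9 - 105/2 = -87/2 ≈ -43.500)
F + q*44 = -87/2 + 16*44 = -87/2 + 704 = 1321/2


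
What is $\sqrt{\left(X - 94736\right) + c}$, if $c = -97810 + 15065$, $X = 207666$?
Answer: $\sqrt{30185} \approx 173.74$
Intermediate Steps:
$c = -82745$
$\sqrt{\left(X - 94736\right) + c} = \sqrt{\left(207666 - 94736\right) - 82745} = \sqrt{112930 - 82745} = \sqrt{30185}$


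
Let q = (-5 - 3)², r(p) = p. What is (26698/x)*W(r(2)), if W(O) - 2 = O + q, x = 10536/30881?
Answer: 7007917973/1317 ≈ 5.3211e+6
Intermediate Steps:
x = 10536/30881 (x = 10536*(1/30881) = 10536/30881 ≈ 0.34118)
q = 64 (q = (-8)² = 64)
W(O) = 66 + O (W(O) = 2 + (O + 64) = 2 + (64 + O) = 66 + O)
(26698/x)*W(r(2)) = (26698/(10536/30881))*(66 + 2) = (26698*(30881/10536))*68 = (412230469/5268)*68 = 7007917973/1317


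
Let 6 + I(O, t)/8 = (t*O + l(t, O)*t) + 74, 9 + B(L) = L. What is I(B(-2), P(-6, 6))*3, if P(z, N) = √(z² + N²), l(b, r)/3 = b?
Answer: 6816 - 1584*√2 ≈ 4575.9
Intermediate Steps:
B(L) = -9 + L
l(b, r) = 3*b
P(z, N) = √(N² + z²)
I(O, t) = 544 + 24*t² + 8*O*t (I(O, t) = -48 + 8*((t*O + (3*t)*t) + 74) = -48 + 8*((O*t + 3*t²) + 74) = -48 + 8*((3*t² + O*t) + 74) = -48 + 8*(74 + 3*t² + O*t) = -48 + (592 + 24*t² + 8*O*t) = 544 + 24*t² + 8*O*t)
I(B(-2), P(-6, 6))*3 = (544 + 24*(√(6² + (-6)²))² + 8*(-9 - 2)*√(6² + (-6)²))*3 = (544 + 24*(√(36 + 36))² + 8*(-11)*√(36 + 36))*3 = (544 + 24*(√72)² + 8*(-11)*√72)*3 = (544 + 24*(6*√2)² + 8*(-11)*(6*√2))*3 = (544 + 24*72 - 528*√2)*3 = (544 + 1728 - 528*√2)*3 = (2272 - 528*√2)*3 = 6816 - 1584*√2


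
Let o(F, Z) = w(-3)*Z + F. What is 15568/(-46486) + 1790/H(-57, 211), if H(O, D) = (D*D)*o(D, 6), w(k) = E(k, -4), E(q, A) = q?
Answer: -66842827582/199716709379 ≈ -0.33469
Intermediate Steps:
w(k) = k
o(F, Z) = F - 3*Z (o(F, Z) = -3*Z + F = F - 3*Z)
H(O, D) = D²*(-18 + D) (H(O, D) = (D*D)*(D - 3*6) = D²*(D - 18) = D²*(-18 + D))
15568/(-46486) + 1790/H(-57, 211) = 15568/(-46486) + 1790/((211²*(-18 + 211))) = 15568*(-1/46486) + 1790/((44521*193)) = -7784/23243 + 1790/8592553 = -66842827582/199716709379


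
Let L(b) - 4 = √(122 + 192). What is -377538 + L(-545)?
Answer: -377534 + √314 ≈ -3.7752e+5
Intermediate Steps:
L(b) = 4 + √314 (L(b) = 4 + √(122 + 192) = 4 + √314)
-377538 + L(-545) = -377538 + (4 + √314) = -377534 + √314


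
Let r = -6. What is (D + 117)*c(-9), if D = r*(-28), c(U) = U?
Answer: -2565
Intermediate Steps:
D = 168 (D = -6*(-28) = 168)
(D + 117)*c(-9) = (168 + 117)*(-9) = 285*(-9) = -2565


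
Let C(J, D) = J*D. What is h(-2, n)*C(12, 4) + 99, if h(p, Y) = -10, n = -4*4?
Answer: -381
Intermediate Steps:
n = -16
C(J, D) = D*J
h(-2, n)*C(12, 4) + 99 = -40*12 + 99 = -10*48 + 99 = -480 + 99 = -381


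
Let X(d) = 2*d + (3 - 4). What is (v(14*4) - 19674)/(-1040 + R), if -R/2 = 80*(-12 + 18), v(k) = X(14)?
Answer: 19647/2000 ≈ 9.8235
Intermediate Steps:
X(d) = -1 + 2*d (X(d) = 2*d - 1 = -1 + 2*d)
v(k) = 27 (v(k) = -1 + 2*14 = -1 + 28 = 27)
R = -960 (R = -160*(-12 + 18) = -160*6 = -2*480 = -960)
(v(14*4) - 19674)/(-1040 + R) = (27 - 19674)/(-1040 - 960) = -19647/(-2000) = -19647*(-1/2000) = 19647/2000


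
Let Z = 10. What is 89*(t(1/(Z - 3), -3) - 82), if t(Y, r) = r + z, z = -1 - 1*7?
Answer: -8277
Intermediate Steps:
z = -8 (z = -1 - 7 = -8)
t(Y, r) = -8 + r (t(Y, r) = r - 8 = -8 + r)
89*(t(1/(Z - 3), -3) - 82) = 89*((-8 - 3) - 82) = 89*(-11 - 82) = 89*(-93) = -8277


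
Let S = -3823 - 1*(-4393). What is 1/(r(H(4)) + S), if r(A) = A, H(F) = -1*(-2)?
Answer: 1/572 ≈ 0.0017483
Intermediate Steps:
H(F) = 2
S = 570 (S = -3823 + 4393 = 570)
1/(r(H(4)) + S) = 1/(2 + 570) = 1/572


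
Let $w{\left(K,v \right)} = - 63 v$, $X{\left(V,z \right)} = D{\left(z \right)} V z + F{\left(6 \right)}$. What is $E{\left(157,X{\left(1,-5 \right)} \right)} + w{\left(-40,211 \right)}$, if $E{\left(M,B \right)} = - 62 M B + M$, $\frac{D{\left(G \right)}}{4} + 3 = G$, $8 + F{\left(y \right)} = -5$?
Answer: $-1444034$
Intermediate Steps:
$F{\left(y \right)} = -13$ ($F{\left(y \right)} = -8 - 5 = -13$)
$D{\left(G \right)} = -12 + 4 G$
$X{\left(V,z \right)} = -13 + V z \left(-12 + 4 z\right)$ ($X{\left(V,z \right)} = \left(-12 + 4 z\right) V z - 13 = V \left(-12 + 4 z\right) z - 13 = V z \left(-12 + 4 z\right) - 13 = -13 + V z \left(-12 + 4 z\right)$)
$E{\left(M,B \right)} = M - 62 B M$ ($E{\left(M,B \right)} = - 62 B M + M = M - 62 B M$)
$E{\left(157,X{\left(1,-5 \right)} \right)} + w{\left(-40,211 \right)} = 157 \left(1 - 62 \left(-13 + 4 \cdot 1 \left(-5\right) \left(-3 - 5\right)\right)\right) - 13293 = 157 \left(1 - 62 \left(-13 + 4 \cdot 1 \left(-5\right) \left(-8\right)\right)\right) - 13293 = 157 \left(1 - 62 \left(-13 + 160\right)\right) - 13293 = 157 \left(1 - 9114\right) - 13293 = 157 \left(-9113\right) - 13293 = -1430741 - 13293 = -1444034$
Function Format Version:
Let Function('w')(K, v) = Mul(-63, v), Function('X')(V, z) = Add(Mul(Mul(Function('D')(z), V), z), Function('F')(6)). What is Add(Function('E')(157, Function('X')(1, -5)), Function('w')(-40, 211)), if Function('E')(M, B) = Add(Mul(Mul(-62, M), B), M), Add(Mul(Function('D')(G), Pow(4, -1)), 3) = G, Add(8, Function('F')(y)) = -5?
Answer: -1444034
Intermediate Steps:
Function('F')(y) = -13 (Function('F')(y) = Add(-8, -5) = -13)
Function('D')(G) = Add(-12, Mul(4, G))
Function('X')(V, z) = Add(-13, Mul(V, z, Add(-12, Mul(4, z)))) (Function('X')(V, z) = Add(Mul(Mul(Add(-12, Mul(4, z)), V), z), -13) = Add(Mul(Mul(V, Add(-12, Mul(4, z))), z), -13) = Add(Mul(V, z, Add(-12, Mul(4, z))), -13) = Add(-13, Mul(V, z, Add(-12, Mul(4, z)))))
Function('E')(M, B) = Add(M, Mul(-62, B, M)) (Function('E')(M, B) = Add(Mul(-62, B, M), M) = Add(M, Mul(-62, B, M)))
Add(Function('E')(157, Function('X')(1, -5)), Function('w')(-40, 211)) = Add(Mul(157, Add(1, Mul(-62, Add(-13, Mul(4, 1, -5, Add(-3, -5)))))), Mul(-63, 211)) = Add(Mul(157, Add(1, Mul(-62, Add(-13, Mul(4, 1, -5, -8))))), -13293) = Add(Mul(157, Add(1, Mul(-62, Add(-13, 160)))), -13293) = Add(Mul(157, Add(1, Mul(-62, 147))), -13293) = Add(Mul(157, Add(1, -9114)), -13293) = Add(Mul(157, -9113), -13293) = Add(-1430741, -13293) = -1444034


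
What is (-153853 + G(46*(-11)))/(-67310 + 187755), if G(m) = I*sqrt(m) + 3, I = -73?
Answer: -1810/1417 - 73*I*sqrt(506)/120445 ≈ -1.2773 - 0.013634*I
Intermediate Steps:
G(m) = 3 - 73*sqrt(m) (G(m) = -73*sqrt(m) + 3 = 3 - 73*sqrt(m))
(-153853 + G(46*(-11)))/(-67310 + 187755) = (-153853 + (3 - 73*I*sqrt(506)))/(-67310 + 187755) = (-153853 + (3 - 73*I*sqrt(506)))/120445 = (-153853 + (3 - 73*I*sqrt(506)))*(1/120445) = (-153850 - 73*I*sqrt(506))*(1/120445) = -1810/1417 - 73*I*sqrt(506)/120445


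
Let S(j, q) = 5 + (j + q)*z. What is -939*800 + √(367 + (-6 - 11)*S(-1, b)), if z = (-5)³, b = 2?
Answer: -751200 + √2407 ≈ -7.5115e+5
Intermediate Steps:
z = -125
S(j, q) = 5 - 125*j - 125*q (S(j, q) = 5 + (j + q)*(-125) = 5 + (-125*j - 125*q) = 5 - 125*j - 125*q)
-939*800 + √(367 + (-6 - 11)*S(-1, b)) = -939*800 + √(367 + (-6 - 11)*(5 - 125*(-1) - 125*2)) = -751200 + √(367 - 17*(5 + 125 - 250)) = -751200 + √(367 - 17*(-120)) = -751200 + √(367 + 2040) = -751200 + √2407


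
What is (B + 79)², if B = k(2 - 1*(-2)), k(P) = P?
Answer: 6889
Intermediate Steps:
B = 4 (B = 2 - 1*(-2) = 2 + 2 = 4)
(B + 79)² = (4 + 79)² = 83² = 6889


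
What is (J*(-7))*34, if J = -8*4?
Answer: 7616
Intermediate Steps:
J = -32
(J*(-7))*34 = -32*(-7)*34 = 224*34 = 7616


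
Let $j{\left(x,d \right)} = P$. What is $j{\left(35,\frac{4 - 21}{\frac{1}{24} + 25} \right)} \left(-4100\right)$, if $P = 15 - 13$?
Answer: $-8200$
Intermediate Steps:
$P = 2$ ($P = 15 - 13 = 2$)
$j{\left(x,d \right)} = 2$
$j{\left(35,\frac{4 - 21}{\frac{1}{24} + 25} \right)} \left(-4100\right) = 2 \left(-4100\right) = -8200$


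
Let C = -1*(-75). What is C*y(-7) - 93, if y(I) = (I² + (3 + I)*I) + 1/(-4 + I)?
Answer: 62427/11 ≈ 5675.2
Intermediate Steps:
C = 75
y(I) = I² + 1/(-4 + I) + I*(3 + I) (y(I) = (I² + I*(3 + I)) + 1/(-4 + I) = I² + 1/(-4 + I) + I*(3 + I))
C*y(-7) - 93 = 75*((1 - 12*(-7) - 5*(-7)² + 2*(-7)³)/(-4 - 7)) - 93 = 75*((1 + 84 - 5*49 + 2*(-343))/(-11)) - 93 = 75*(-(1 + 84 - 245 - 686)/11) - 93 = 75*(-1/11*(-846)) - 93 = 75*(846/11) - 93 = 63450/11 - 93 = 62427/11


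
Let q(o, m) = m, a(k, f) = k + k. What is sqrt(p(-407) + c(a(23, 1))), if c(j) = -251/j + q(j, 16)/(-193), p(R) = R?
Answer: 5*I*sqrt(1300635878)/8878 ≈ 20.311*I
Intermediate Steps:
a(k, f) = 2*k
c(j) = -16/193 - 251/j (c(j) = -251/j + 16/(-193) = -251/j + 16*(-1/193) = -251/j - 16/193 = -16/193 - 251/j)
sqrt(p(-407) + c(a(23, 1))) = sqrt(-407 + (-16/193 - 251/(2*23))) = sqrt(-407 + (-16/193 - 251/46)) = sqrt(-407 - 49179/8878) = sqrt(-3662525/8878) = 5*I*sqrt(1300635878)/8878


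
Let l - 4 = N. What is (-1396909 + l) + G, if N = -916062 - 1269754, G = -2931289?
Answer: -6514010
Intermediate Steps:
N = -2185816
l = -2185812 (l = 4 - 2185816 = -2185812)
(-1396909 + l) + G = (-1396909 - 2185812) - 2931289 = -3582721 - 2931289 = -6514010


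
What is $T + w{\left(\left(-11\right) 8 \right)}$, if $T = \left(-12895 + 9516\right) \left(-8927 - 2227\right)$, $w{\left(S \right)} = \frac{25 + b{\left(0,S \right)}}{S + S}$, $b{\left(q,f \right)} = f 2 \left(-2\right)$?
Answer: $\frac{6633328039}{176} \approx 3.7689 \cdot 10^{7}$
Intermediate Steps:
$b{\left(q,f \right)} = - 4 f$ ($b{\left(q,f \right)} = 2 f \left(-2\right) = - 4 f$)
$w{\left(S \right)} = \frac{25 - 4 S}{2 S}$ ($w{\left(S \right)} = \frac{25 - 4 S}{S + S} = \frac{25 - 4 S}{2 S}$)
$T = 37689366$ ($T = \left(-3379\right) \left(-11154\right) = 37689366$)
$T + w{\left(\left(-11\right) 8 \right)} = 37689366 - \left(2 - \frac{25}{2 \left(\left(-11\right) 8\right)}\right) = 37689366 - \left(2 - \frac{25}{2 \left(-88\right)}\right) = 37689366 + \left(-2 + \frac{25}{2} \left(- \frac{1}{88}\right)\right) = 37689366 - \frac{377}{176} = \frac{6633328039}{176}$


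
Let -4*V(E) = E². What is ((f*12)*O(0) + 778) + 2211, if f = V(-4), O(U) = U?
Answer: 2989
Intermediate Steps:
V(E) = -E²/4
f = -4 (f = -¼*(-4)² = -¼*16 = -4)
((f*12)*O(0) + 778) + 2211 = (-4*12*0 + 778) + 2211 = (-48*0 + 778) + 2211 = (0 + 778) + 2211 = 778 + 2211 = 2989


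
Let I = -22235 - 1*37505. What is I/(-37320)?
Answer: 2987/1866 ≈ 1.6007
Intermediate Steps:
I = -59740 (I = -22235 - 37505 = -59740)
I/(-37320) = -59740/(-37320) = -59740*(-1/37320) = 2987/1866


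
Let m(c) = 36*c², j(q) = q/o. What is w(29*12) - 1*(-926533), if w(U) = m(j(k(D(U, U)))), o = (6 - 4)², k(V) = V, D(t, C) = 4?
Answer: 926569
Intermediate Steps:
o = 4 (o = 2² = 4)
j(q) = q/4
w(U) = 36 (w(U) = 36*((¼)*4)² = 36*1² = 36*1 = 36)
w(29*12) - 1*(-926533) = 36 - 1*(-926533) = 36 + 926533 = 926569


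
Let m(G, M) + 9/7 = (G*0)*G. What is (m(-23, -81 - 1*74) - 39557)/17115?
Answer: -276908/119805 ≈ -2.3113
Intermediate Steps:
m(G, M) = -9/7 (m(G, M) = -9/7 + (G*0)*G = -9/7 + 0*G = -9/7 + 0 = -9/7)
(m(-23, -81 - 1*74) - 39557)/17115 = (-9/7 - 39557)/17115 = -276908/7*1/17115 = -276908/119805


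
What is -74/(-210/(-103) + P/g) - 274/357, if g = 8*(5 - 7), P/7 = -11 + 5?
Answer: -1086734/65331 ≈ -16.634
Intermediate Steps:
P = -42 (P = 7*(-11 + 5) = 7*(-6) = -42)
g = -16 (g = 8*(-2) = -16)
-74/(-210/(-103) + P/g) - 274/357 = -74/(-210/(-103) - 42/(-16)) - 274/357 = -74/(-210*(-1/103) - 42*(-1/16)) - 274*1/357 = -74/(210/103 + 21/8) - 274/357 = -74/3843/824 - 274/357 = -74*824/3843 - 274/357 = -60976/3843 - 274/357 = -1086734/65331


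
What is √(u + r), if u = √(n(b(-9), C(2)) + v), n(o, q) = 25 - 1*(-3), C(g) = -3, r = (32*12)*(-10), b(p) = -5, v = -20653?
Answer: √(-3840 + 25*I*√33) ≈ 1.1586 + 61.979*I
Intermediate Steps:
r = -3840 (r = 384*(-10) = -3840)
n(o, q) = 28 (n(o, q) = 25 + 3 = 28)
u = 25*I*√33 (u = √(28 - 20653) = √(-20625) = 25*I*√33 ≈ 143.61*I)
√(u + r) = √(25*I*√33 - 3840) = √(-3840 + 25*I*√33)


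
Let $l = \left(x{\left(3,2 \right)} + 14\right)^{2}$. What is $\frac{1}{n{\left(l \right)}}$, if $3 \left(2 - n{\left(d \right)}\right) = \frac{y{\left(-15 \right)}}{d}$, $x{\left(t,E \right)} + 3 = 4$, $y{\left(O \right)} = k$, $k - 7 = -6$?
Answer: $\frac{675}{1349} \approx 0.50037$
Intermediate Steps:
$k = 1$ ($k = 7 - 6 = 1$)
$y{\left(O \right)} = 1$
$x{\left(t,E \right)} = 1$ ($x{\left(t,E \right)} = -3 + 4 = 1$)
$l = 225$ ($l = \left(1 + 14\right)^{2} = 15^{2} = 225$)
$n{\left(d \right)} = 2 - \frac{1}{3 d}$ ($n{\left(d \right)} = 2 - \frac{1 \frac{1}{d}}{3} = 2 - \frac{1}{3 d}$)
$\frac{1}{n{\left(l \right)}} = \frac{1}{2 - \frac{1}{3 \cdot 225}} = \frac{1}{2 - \frac{1}{675}} = \frac{1}{\frac{1349}{675}} = \frac{675}{1349}$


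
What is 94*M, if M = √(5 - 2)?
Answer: 94*√3 ≈ 162.81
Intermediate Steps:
M = √3 ≈ 1.7320
94*M = 94*√3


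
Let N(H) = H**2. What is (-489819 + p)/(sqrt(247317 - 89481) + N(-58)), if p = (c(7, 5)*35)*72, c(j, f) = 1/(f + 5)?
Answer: -411725847/2789665 + 489567*sqrt(39459)/5579330 ≈ -130.16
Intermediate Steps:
c(j, f) = 1/(5 + f)
p = 252 (p = (35/(5 + 5))*72 = (35/10)*72 = ((1/10)*35)*72 = (7/2)*72 = 252)
(-489819 + p)/(sqrt(247317 - 89481) + N(-58)) = (-489819 + 252)/(sqrt(247317 - 89481) + (-58)**2) = -489567/(sqrt(157836) + 3364) = -489567/(2*sqrt(39459) + 3364) = -489567/(3364 + 2*sqrt(39459))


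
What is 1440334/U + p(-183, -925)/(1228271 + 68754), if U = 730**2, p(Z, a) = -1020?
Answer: 37352112967/13823692450 ≈ 2.7020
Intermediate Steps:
U = 532900
1440334/U + p(-183, -925)/(1228271 + 68754) = 1440334/532900 - 1020/(1228271 + 68754) = 1440334*(1/532900) - 1020/1297025 = 720167/266450 - 1020*1/1297025 = 720167/266450 - 204/259405 = 37352112967/13823692450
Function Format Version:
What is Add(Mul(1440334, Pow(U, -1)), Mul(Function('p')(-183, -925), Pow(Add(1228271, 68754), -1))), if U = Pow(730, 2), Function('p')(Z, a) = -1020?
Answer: Rational(37352112967, 13823692450) ≈ 2.7020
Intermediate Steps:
U = 532900
Add(Mul(1440334, Pow(U, -1)), Mul(Function('p')(-183, -925), Pow(Add(1228271, 68754), -1))) = Add(Mul(1440334, Pow(532900, -1)), Mul(-1020, Pow(Add(1228271, 68754), -1))) = Add(Mul(1440334, Rational(1, 532900)), Mul(-1020, Pow(1297025, -1))) = Add(Rational(720167, 266450), Mul(-1020, Rational(1, 1297025))) = Add(Rational(720167, 266450), Rational(-204, 259405)) = Rational(37352112967, 13823692450)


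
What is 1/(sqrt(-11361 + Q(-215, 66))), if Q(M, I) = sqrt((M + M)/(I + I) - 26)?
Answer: sqrt(66)/sqrt(-749826 + I*sqrt(127446)) ≈ 2.2334e-6 - 0.0093819*I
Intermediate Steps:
Q(M, I) = sqrt(-26 + M/I) (Q(M, I) = sqrt((2*M)/((2*I)) - 26) = sqrt((2*M)*(1/(2*I)) - 26) = sqrt(M/I - 26) = sqrt(-26 + M/I))
1/(sqrt(-11361 + Q(-215, 66))) = 1/(sqrt(-11361 + sqrt(-26 - 215/66))) = 1/(sqrt(-11361 + sqrt(-1931/66))) = 1/(sqrt(-11361 + I*sqrt(127446)/66)) = 1/sqrt(-11361 + I*sqrt(127446)/66)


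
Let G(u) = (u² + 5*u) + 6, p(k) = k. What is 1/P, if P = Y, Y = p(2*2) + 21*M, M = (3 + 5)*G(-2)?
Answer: ¼ ≈ 0.25000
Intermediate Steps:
G(u) = 6 + u² + 5*u
M = 0 (M = (3 + 5)*(6 + (-2)² + 5*(-2)) = 8*(6 + 4 - 10) = 8*0 = 0)
Y = 4 (Y = 2*2 + 21*0 = 4 + 0 = 4)
P = 4
1/P = 1/4 = ¼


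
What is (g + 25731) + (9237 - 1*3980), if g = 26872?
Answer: 57860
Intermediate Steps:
(g + 25731) + (9237 - 1*3980) = (26872 + 25731) + (9237 - 1*3980) = 52603 + (9237 - 3980) = 52603 + 5257 = 57860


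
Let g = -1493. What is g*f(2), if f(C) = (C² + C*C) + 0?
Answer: -11944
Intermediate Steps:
f(C) = 2*C² (f(C) = (C² + C²) + 0 = 2*C² + 0 = 2*C²)
g*f(2) = -2986*2² = -2986*4 = -1493*8 = -11944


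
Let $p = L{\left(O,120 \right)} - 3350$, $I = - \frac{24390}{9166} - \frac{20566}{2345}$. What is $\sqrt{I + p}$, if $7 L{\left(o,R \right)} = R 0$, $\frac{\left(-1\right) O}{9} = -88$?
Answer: $\frac{i \sqrt{7923435711703345}}{1535305} \approx 57.978 i$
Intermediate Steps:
$O = 792$ ($O = \left(-9\right) \left(-88\right) = 792$)
$L{\left(o,R \right)} = 0$ ($L{\left(o,R \right)} = \frac{R 0}{7} = \frac{1}{7} \cdot 0 = 0$)
$I = - \frac{17550179}{1535305}$ ($I = \left(-24390\right) \frac{1}{9166} - \frac{2938}{335} = - \frac{12195}{4583} - \frac{2938}{335} = - \frac{17550179}{1535305} \approx -11.431$)
$p = -3350$ ($p = 0 - 3350 = -3350$)
$\sqrt{I + p} = \sqrt{- \frac{17550179}{1535305} - 3350} = \sqrt{- \frac{5160821929}{1535305}} = \frac{i \sqrt{7923435711703345}}{1535305}$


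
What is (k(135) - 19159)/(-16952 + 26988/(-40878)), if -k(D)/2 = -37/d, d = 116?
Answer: 7570503405/6698911492 ≈ 1.1301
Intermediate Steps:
k(D) = 37/58 (k(D) = -(-74)/116 = -2*(-37/116) = 37/58)
(k(135) - 19159)/(-16952 + 26988/(-40878)) = (37/58 - 19159)/(-16952 + 26988/(-40878)) = -1111185/(58*(-16952 + 26988*(-1/40878))) = -1111185/(58*(-16952 - 4498/6813)) = -1111185/(58*(-115498474/6813)) = -1111185/58*(-6813/115498474) = 7570503405/6698911492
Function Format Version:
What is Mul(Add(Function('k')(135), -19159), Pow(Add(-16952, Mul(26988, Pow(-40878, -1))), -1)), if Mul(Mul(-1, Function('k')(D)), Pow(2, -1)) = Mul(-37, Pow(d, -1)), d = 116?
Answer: Rational(7570503405, 6698911492) ≈ 1.1301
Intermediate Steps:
Function('k')(D) = Rational(37, 58) (Function('k')(D) = Mul(-2, Mul(-37, Pow(116, -1))) = Mul(-2, Mul(-37, Rational(1, 116))) = Mul(-2, Rational(-37, 116)) = Rational(37, 58))
Mul(Add(Function('k')(135), -19159), Pow(Add(-16952, Mul(26988, Pow(-40878, -1))), -1)) = Mul(Add(Rational(37, 58), -19159), Pow(Add(-16952, Mul(26988, Pow(-40878, -1))), -1)) = Mul(Rational(-1111185, 58), Pow(Add(-16952, Mul(26988, Rational(-1, 40878))), -1)) = Mul(Rational(-1111185, 58), Pow(Add(-16952, Rational(-4498, 6813)), -1)) = Mul(Rational(-1111185, 58), Pow(Rational(-115498474, 6813), -1)) = Mul(Rational(-1111185, 58), Rational(-6813, 115498474)) = Rational(7570503405, 6698911492)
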